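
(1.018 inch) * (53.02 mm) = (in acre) 3.388e-07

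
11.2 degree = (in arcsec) 4.032e+04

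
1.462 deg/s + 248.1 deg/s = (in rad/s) 4.356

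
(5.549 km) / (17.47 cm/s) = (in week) 0.05252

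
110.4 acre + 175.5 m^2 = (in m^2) 4.469e+05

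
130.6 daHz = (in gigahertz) 1.306e-06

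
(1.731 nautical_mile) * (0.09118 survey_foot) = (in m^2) 89.1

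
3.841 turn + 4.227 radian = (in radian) 28.36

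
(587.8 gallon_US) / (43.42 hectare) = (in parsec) 1.661e-22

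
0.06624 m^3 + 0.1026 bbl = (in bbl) 0.5192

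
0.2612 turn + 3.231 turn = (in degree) 1257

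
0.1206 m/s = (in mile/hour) 0.2698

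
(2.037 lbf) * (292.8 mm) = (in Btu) 0.002515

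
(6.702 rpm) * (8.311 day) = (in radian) 5.04e+05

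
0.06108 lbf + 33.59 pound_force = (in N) 149.7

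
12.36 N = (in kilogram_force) 1.26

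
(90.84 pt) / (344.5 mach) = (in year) 8.663e-15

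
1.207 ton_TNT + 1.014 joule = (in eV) 3.152e+28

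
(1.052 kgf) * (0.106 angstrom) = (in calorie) 2.614e-11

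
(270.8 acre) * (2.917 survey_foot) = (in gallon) 2.574e+08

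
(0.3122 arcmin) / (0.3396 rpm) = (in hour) 7.093e-07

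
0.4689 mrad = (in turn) 7.463e-05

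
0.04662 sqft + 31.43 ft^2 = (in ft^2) 31.48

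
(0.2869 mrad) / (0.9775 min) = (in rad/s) 4.892e-06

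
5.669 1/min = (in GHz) 9.448e-11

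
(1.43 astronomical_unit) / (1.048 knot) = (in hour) 1.102e+08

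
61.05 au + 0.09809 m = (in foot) 2.996e+13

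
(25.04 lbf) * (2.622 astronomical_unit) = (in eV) 2.727e+32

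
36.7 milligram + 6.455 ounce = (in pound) 0.4035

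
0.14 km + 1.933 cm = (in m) 140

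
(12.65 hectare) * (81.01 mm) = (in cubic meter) 1.025e+04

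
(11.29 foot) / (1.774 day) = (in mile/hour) 5.022e-05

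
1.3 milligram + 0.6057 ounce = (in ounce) 0.6057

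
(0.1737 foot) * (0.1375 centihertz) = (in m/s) 7.28e-05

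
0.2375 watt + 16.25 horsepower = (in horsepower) 16.25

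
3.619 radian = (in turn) 0.576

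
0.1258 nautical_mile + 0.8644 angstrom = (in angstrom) 2.33e+12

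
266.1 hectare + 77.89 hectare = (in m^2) 3.44e+06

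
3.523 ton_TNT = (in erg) 1.474e+17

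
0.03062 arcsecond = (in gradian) 9.451e-06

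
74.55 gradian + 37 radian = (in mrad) 3.817e+04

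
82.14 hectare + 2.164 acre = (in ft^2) 8.936e+06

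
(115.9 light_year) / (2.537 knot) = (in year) 2.664e+10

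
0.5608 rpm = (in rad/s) 0.05873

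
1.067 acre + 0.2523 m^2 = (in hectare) 0.4318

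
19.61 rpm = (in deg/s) 117.7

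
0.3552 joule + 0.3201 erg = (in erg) 3.552e+06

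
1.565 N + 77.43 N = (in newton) 79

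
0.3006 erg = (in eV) 1.876e+11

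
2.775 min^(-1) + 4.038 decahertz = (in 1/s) 40.43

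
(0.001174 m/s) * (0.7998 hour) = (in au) 2.26e-11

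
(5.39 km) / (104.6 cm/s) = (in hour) 1.431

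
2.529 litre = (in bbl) 0.01591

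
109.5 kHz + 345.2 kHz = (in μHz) 4.547e+11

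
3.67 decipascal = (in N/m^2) 0.367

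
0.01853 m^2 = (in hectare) 1.853e-06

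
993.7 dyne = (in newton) 0.009937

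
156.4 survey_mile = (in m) 2.517e+05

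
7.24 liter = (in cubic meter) 0.00724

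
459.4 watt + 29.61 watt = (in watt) 489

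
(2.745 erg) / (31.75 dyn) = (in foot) 0.002837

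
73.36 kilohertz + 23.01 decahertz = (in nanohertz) 7.359e+13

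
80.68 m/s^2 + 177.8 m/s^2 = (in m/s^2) 258.5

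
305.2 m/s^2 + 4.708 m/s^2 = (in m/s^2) 309.9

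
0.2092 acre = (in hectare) 0.08466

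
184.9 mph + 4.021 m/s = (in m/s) 86.68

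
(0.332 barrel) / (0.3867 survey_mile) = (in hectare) 8.482e-09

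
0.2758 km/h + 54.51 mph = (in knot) 47.52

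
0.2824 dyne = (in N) 2.824e-06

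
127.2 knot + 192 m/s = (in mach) 0.7561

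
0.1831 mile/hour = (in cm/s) 8.185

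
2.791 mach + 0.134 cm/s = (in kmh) 3421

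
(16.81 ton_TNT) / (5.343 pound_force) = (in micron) 2.959e+15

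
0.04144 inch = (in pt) 2.984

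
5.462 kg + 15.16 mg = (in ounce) 192.7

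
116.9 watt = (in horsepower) 0.1568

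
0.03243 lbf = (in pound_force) 0.03243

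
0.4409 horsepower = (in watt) 328.8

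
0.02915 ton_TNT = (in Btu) 1.156e+05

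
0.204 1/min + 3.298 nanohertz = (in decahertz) 0.00034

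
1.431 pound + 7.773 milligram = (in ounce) 22.9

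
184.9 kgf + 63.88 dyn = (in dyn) 1.813e+08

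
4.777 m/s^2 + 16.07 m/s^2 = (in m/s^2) 20.85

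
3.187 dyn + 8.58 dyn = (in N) 0.0001177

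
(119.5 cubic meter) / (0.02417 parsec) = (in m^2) 1.602e-13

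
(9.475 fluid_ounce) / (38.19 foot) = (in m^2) 2.407e-05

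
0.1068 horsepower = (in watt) 79.64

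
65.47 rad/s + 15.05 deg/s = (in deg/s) 3766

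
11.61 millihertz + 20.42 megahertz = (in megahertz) 20.42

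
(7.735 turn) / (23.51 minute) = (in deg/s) 1.974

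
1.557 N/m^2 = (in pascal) 1.557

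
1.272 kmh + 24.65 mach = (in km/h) 3.022e+04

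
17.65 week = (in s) 1.067e+07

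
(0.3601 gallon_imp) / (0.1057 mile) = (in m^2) 9.624e-06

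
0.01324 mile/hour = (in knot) 0.01151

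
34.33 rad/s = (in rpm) 327.8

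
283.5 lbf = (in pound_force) 283.5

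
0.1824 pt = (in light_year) 6.801e-21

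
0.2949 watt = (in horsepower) 0.0003955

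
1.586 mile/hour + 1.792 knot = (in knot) 3.17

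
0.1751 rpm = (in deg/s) 1.051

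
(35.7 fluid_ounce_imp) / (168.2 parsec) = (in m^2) 1.954e-22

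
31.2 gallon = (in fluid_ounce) 3994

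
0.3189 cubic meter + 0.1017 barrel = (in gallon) 88.52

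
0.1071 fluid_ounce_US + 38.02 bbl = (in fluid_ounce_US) 2.044e+05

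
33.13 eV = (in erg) 5.308e-11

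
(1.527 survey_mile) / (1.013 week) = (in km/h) 0.01444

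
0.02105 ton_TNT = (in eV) 5.497e+26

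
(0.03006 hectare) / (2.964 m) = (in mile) 0.06302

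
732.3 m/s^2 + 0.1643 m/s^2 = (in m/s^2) 732.5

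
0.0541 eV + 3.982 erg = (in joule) 3.982e-07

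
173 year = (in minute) 9.093e+07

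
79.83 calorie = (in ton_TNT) 7.983e-08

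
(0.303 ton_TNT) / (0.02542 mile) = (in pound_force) 6.967e+06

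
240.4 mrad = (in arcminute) 826.4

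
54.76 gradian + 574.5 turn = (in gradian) 2.299e+05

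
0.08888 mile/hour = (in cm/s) 3.973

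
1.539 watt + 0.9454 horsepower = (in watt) 706.5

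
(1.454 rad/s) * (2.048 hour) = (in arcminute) 3.685e+07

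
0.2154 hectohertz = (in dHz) 215.4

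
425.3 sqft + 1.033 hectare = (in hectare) 1.037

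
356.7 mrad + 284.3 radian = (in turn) 45.3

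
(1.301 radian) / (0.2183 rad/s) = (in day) 6.898e-05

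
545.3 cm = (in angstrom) 5.453e+10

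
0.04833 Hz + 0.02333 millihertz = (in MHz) 4.835e-08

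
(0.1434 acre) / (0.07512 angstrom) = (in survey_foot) 2.535e+14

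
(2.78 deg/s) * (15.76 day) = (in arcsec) 1.363e+10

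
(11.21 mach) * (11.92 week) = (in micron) 2.752e+16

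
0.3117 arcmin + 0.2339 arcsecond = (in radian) 9.18e-05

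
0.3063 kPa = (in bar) 0.003063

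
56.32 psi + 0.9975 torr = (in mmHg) 2914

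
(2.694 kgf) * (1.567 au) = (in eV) 3.865e+31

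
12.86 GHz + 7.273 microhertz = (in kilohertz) 1.286e+07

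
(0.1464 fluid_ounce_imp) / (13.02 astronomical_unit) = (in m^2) 2.136e-18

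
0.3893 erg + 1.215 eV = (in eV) 2.43e+11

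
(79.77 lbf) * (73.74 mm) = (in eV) 1.633e+20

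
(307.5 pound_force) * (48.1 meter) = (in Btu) 62.36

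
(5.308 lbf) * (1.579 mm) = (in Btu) 3.534e-05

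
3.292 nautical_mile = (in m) 6097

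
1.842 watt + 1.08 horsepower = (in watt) 807.2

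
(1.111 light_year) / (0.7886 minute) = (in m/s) 2.221e+14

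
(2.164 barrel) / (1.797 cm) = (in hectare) 0.001915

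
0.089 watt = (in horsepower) 0.0001194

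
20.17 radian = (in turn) 3.21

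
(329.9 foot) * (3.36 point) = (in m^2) 0.1192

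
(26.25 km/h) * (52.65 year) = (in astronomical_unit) 0.08093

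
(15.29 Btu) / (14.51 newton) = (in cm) 1.112e+05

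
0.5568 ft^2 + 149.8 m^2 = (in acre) 0.03703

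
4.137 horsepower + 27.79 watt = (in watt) 3113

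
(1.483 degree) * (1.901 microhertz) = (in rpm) 4.699e-07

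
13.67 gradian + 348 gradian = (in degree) 325.5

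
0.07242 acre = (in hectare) 0.02931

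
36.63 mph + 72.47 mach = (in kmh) 8.889e+04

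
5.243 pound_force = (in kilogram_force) 2.378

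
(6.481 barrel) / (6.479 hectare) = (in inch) 0.0006261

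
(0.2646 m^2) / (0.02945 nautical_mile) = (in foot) 0.01592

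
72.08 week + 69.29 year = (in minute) 3.715e+07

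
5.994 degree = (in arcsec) 2.158e+04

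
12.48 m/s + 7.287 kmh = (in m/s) 14.5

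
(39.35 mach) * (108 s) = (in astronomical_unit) 9.673e-06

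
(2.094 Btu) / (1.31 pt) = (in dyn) 4.781e+11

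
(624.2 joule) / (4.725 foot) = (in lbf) 97.44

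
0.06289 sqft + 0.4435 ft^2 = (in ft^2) 0.5064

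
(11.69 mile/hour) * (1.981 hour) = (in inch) 1.467e+06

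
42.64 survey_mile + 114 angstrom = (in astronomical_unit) 4.587e-07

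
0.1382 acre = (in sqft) 6020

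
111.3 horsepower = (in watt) 8.3e+04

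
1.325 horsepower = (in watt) 988.1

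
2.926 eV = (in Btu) 4.443e-22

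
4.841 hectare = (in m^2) 4.841e+04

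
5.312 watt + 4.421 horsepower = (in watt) 3302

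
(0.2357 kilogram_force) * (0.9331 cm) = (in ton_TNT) 5.155e-12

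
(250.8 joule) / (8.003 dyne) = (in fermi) 3.134e+21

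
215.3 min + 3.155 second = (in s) 1.292e+04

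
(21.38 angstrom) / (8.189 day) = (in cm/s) 3.022e-13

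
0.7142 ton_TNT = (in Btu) 2.832e+06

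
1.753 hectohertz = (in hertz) 175.3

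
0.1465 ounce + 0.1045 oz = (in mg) 7116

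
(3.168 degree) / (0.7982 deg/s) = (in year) 1.259e-07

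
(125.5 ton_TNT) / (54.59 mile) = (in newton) 5.977e+06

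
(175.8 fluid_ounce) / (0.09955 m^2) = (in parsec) 1.693e-18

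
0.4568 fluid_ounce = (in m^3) 1.351e-05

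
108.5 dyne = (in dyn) 108.5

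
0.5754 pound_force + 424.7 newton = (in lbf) 96.05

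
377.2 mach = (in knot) 2.497e+05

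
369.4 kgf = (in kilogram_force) 369.4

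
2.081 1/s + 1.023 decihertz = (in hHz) 0.02183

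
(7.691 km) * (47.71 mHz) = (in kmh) 1321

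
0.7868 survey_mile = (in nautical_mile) 0.6837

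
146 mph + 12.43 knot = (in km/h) 258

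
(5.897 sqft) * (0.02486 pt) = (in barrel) 3.022e-05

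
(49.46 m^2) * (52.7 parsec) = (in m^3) 8.043e+19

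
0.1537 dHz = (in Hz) 0.01537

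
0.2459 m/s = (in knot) 0.478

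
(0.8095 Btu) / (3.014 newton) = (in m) 283.4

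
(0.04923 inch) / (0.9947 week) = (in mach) 6.104e-12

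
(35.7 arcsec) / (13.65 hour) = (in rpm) 3.363e-08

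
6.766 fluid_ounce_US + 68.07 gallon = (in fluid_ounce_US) 8720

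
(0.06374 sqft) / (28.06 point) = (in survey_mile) 0.0003717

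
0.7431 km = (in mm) 7.431e+05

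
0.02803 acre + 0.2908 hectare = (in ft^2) 3.252e+04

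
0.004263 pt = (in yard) 1.645e-06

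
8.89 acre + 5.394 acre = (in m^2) 5.781e+04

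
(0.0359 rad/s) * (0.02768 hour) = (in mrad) 3577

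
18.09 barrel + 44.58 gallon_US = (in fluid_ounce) 1.03e+05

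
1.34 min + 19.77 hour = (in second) 7.125e+04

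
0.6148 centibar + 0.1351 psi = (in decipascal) 1.546e+04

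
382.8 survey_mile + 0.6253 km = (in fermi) 6.167e+20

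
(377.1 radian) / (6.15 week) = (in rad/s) 0.0001014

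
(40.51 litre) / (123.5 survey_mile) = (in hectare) 2.038e-11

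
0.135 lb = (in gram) 61.23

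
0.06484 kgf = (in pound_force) 0.1429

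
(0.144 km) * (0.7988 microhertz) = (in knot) 0.0002236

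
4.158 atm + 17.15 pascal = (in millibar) 4213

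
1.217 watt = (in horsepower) 0.001632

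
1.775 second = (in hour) 0.0004931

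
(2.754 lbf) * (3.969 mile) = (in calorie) 1.87e+04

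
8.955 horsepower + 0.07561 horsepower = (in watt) 6734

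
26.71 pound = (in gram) 1.212e+04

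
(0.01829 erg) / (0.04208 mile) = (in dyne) 2.701e-06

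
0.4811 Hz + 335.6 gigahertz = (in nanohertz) 3.356e+20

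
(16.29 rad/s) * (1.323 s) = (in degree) 1235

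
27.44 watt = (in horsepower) 0.0368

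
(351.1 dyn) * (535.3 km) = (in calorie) 449.2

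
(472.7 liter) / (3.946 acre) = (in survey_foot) 9.712e-05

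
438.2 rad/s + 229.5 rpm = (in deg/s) 2.648e+04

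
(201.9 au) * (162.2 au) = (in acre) 1.811e+23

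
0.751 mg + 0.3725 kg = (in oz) 13.14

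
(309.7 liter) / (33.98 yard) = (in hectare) 9.967e-07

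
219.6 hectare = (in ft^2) 2.364e+07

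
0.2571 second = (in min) 0.004285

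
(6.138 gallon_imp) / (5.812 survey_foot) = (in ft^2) 0.1695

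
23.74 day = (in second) 2.051e+06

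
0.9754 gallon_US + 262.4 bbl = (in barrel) 262.4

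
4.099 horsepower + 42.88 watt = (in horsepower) 4.157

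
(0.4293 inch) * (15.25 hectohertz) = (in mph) 37.2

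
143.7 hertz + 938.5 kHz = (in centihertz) 9.386e+07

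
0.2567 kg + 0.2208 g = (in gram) 256.9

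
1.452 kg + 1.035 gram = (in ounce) 51.25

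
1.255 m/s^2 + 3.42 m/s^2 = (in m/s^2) 4.675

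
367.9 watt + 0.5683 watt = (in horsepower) 0.4941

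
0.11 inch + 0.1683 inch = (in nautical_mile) 3.817e-06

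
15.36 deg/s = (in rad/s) 0.2681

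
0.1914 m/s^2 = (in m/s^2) 0.1914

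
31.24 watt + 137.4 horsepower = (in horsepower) 137.4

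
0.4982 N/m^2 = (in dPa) 4.982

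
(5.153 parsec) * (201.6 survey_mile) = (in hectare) 5.159e+18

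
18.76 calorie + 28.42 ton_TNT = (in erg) 1.189e+18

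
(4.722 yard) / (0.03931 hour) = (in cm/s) 3.051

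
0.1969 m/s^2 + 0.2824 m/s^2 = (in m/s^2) 0.4793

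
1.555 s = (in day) 1.8e-05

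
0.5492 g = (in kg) 0.0005492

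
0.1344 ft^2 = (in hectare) 1.249e-06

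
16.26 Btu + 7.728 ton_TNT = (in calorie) 7.728e+09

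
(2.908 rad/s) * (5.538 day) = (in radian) 1.391e+06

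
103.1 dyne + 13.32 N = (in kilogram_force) 1.358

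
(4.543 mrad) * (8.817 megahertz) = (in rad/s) 4.006e+04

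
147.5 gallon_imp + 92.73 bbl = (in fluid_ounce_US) 5.212e+05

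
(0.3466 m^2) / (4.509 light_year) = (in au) 5.431e-29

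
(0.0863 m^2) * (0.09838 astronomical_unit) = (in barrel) 7.989e+09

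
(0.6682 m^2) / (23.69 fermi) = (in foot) 9.254e+13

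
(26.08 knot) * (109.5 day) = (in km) 1.269e+05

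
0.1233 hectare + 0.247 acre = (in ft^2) 2.403e+04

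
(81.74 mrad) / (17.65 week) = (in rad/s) 7.657e-09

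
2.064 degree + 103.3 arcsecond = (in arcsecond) 7534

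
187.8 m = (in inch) 7394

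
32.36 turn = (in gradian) 1.294e+04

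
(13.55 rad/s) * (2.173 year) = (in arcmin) 3.192e+12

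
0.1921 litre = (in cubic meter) 0.0001921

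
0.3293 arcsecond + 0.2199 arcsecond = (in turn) 4.238e-07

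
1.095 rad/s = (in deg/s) 62.74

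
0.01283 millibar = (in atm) 1.266e-05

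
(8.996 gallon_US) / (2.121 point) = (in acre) 0.01125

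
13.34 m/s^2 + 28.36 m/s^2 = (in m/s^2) 41.7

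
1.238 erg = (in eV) 7.727e+11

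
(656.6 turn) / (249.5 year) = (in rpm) 5.007e-06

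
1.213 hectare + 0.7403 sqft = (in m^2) 1.213e+04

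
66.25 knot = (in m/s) 34.08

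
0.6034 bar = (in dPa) 6.034e+05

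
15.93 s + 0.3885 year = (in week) 20.26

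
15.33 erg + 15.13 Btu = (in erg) 1.596e+11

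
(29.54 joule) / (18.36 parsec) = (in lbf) 1.172e-17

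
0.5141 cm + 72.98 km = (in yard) 7.981e+04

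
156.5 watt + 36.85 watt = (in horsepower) 0.2593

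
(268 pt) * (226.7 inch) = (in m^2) 0.5444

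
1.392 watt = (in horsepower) 0.001867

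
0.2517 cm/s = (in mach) 7.392e-06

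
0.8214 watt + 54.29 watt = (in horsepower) 0.07391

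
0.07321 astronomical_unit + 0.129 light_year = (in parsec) 0.03955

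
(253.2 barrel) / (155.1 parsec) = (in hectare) 8.411e-22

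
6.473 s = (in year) 2.053e-07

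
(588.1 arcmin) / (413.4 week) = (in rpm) 6.534e-09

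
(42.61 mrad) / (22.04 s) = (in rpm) 0.01846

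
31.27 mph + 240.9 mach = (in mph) 1.835e+05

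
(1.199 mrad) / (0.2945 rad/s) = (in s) 0.004071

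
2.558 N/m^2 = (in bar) 2.558e-05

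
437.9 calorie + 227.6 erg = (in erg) 1.832e+10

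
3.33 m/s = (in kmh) 11.99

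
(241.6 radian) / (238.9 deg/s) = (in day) 0.0006706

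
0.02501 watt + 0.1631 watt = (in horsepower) 0.0002523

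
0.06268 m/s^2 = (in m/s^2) 0.06268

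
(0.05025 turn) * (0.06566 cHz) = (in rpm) 0.00198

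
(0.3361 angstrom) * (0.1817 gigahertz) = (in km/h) 0.02198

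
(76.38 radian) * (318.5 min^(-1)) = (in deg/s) 2.323e+04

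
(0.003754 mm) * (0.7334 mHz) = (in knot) 5.352e-09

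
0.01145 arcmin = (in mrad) 0.003331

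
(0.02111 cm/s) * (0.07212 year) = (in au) 3.209e-09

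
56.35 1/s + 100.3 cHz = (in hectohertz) 0.5735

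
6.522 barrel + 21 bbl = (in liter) 4376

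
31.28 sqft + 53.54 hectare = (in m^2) 5.354e+05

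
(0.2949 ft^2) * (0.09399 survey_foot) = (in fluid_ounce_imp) 27.62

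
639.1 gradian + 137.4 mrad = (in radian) 10.18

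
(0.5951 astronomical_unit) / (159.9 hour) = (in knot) 3.006e+05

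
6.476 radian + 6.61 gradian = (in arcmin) 2.262e+04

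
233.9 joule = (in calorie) 55.9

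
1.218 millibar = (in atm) 0.001202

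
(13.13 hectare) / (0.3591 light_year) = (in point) 1.096e-07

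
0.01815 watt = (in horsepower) 2.434e-05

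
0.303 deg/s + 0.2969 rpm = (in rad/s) 0.03638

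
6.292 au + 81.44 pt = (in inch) 3.706e+13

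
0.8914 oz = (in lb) 0.05571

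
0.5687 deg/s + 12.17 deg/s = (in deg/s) 12.74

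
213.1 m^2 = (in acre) 0.05266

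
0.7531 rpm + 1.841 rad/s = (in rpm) 18.33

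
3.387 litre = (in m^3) 0.003387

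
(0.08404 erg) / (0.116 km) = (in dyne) 7.245e-06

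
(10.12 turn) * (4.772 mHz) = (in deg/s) 17.39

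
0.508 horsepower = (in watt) 378.8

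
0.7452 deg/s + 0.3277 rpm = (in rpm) 0.4519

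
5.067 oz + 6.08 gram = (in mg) 1.497e+05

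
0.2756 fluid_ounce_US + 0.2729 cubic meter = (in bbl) 1.717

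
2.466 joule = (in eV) 1.539e+19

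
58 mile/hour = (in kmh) 93.34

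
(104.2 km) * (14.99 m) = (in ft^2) 1.681e+07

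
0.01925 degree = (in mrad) 0.336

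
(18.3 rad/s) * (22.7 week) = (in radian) 2.512e+08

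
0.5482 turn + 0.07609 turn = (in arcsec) 8.091e+05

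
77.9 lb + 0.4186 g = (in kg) 35.34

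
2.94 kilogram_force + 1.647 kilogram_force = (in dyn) 4.498e+06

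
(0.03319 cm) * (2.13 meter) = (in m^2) 0.0007069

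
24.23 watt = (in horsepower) 0.03249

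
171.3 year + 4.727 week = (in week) 8937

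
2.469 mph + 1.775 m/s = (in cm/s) 287.9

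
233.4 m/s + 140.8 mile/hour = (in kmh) 1067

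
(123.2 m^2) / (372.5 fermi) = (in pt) 9.375e+17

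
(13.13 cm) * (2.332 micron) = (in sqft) 3.296e-06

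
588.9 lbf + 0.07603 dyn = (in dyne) 2.62e+08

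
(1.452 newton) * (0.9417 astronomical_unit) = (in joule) 2.046e+11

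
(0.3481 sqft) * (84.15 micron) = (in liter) 0.002721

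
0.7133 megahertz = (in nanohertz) 7.133e+14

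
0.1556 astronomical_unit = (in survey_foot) 7.637e+10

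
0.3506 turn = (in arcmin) 7573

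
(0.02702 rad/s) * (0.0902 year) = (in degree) 4.404e+06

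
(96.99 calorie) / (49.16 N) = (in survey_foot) 27.08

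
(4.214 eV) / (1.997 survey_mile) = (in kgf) 2.142e-23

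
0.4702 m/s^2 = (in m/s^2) 0.4702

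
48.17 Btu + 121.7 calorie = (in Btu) 48.65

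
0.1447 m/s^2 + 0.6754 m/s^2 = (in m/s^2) 0.8201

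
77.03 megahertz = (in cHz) 7.703e+09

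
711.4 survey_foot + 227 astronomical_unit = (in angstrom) 3.396e+23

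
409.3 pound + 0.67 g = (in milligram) 1.857e+08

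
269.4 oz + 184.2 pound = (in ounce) 3217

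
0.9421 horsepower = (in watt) 702.5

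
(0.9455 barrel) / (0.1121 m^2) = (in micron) 1.341e+06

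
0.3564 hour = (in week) 0.002121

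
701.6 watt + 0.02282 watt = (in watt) 701.6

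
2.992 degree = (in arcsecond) 1.077e+04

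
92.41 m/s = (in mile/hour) 206.7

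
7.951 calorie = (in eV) 2.076e+20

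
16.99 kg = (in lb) 37.46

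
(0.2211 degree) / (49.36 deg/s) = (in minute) 7.466e-05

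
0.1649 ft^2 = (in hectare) 1.532e-06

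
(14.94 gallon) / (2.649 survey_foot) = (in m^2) 0.07004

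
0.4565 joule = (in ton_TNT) 1.091e-10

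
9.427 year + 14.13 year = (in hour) 2.064e+05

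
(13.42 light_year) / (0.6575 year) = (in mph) 1.37e+10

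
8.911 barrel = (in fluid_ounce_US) 4.791e+04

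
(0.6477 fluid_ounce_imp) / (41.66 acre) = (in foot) 3.581e-10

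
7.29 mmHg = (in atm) 0.009592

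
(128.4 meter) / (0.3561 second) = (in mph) 806.6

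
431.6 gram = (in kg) 0.4316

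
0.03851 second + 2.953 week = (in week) 2.953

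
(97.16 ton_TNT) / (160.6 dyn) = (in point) 7.175e+17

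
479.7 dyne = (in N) 0.004797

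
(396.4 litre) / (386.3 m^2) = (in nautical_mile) 5.541e-07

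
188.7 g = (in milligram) 1.887e+05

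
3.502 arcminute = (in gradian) 0.06485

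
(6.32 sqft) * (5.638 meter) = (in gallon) 874.5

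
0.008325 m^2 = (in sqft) 0.08961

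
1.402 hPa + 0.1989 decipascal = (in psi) 0.02034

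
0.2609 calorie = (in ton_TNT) 2.609e-10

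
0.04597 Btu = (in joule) 48.5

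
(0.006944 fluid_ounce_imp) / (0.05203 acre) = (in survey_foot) 3.074e-09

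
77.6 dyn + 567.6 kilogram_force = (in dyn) 5.566e+08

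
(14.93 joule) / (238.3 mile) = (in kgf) 3.97e-06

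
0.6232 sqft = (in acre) 1.431e-05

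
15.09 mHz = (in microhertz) 1.509e+04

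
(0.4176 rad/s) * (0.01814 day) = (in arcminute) 2.25e+06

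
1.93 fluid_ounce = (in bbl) 0.000359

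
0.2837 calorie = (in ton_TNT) 2.837e-10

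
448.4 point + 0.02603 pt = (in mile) 9.83e-05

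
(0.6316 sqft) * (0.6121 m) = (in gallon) 9.488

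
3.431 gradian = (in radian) 0.05389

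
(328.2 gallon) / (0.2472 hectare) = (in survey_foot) 0.001649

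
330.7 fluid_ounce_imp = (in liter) 9.396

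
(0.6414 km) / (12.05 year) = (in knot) 3.281e-06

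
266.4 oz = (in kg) 7.552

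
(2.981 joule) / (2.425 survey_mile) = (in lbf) 0.0001717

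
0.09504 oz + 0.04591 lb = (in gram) 23.52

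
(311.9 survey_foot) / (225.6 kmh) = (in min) 0.02528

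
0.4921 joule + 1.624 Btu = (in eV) 1.07e+22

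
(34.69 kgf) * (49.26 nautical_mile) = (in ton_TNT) 0.007418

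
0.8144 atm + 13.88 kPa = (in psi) 13.98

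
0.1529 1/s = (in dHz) 1.529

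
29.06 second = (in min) 0.4843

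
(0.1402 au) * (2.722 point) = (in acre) 4977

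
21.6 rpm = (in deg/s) 129.6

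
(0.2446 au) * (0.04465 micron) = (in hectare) 0.1634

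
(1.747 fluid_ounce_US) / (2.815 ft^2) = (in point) 0.56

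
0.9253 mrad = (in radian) 0.0009253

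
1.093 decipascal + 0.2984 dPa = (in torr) 0.001044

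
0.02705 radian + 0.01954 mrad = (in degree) 1.551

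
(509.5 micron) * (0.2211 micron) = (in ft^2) 1.213e-09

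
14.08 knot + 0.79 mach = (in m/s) 276.2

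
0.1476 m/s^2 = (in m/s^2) 0.1476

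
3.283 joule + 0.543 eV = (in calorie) 0.7847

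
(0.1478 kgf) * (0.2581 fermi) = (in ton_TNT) 8.941e-26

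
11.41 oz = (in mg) 3.235e+05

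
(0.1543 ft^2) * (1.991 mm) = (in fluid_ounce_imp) 1.004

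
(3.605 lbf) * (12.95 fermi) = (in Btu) 1.968e-16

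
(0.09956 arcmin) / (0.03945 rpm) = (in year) 2.223e-10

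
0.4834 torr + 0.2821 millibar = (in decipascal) 926.6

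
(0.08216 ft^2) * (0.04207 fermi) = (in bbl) 2.02e-18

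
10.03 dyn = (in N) 0.0001003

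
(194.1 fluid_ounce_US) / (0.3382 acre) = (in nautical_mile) 2.265e-09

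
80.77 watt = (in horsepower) 0.1083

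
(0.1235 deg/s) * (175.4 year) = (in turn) 1.898e+06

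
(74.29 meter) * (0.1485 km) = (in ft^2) 1.187e+05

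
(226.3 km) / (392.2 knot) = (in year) 3.557e-05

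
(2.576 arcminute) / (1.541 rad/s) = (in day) 5.628e-09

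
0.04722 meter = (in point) 133.9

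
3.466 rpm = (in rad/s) 0.363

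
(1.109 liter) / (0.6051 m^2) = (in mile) 1.139e-06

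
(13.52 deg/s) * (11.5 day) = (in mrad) 2.345e+08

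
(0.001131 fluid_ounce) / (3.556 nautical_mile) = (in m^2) 5.079e-12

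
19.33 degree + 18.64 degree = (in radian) 0.6627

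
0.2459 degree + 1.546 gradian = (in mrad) 28.58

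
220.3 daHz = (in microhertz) 2.203e+09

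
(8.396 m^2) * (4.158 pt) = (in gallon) 3.253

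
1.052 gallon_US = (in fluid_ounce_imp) 140.2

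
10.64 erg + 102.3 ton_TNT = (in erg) 4.28e+18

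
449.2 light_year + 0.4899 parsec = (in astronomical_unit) 2.851e+07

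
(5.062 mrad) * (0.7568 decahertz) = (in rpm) 0.3658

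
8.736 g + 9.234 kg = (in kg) 9.243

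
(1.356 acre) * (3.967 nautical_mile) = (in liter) 4.032e+10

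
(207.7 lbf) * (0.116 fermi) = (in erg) 1.072e-06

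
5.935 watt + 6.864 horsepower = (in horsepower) 6.872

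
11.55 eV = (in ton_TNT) 4.423e-28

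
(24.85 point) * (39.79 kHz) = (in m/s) 348.8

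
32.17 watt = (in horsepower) 0.04314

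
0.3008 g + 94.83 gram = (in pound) 0.2097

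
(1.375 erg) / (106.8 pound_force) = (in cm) 2.894e-08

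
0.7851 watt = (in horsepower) 0.001053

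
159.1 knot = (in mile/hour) 183.1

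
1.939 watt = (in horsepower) 0.0026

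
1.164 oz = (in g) 33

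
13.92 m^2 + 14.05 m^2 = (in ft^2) 301.1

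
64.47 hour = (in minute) 3868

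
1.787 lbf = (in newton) 7.949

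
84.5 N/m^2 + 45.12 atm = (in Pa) 4.572e+06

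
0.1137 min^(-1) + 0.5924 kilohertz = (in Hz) 592.4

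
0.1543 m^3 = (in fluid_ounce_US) 5218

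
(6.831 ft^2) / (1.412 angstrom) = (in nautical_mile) 2.427e+06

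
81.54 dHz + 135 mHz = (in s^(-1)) 8.289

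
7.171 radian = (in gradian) 456.5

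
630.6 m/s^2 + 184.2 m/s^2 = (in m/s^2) 814.8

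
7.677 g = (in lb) 0.01692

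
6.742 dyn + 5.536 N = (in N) 5.536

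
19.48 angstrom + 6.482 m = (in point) 1.837e+04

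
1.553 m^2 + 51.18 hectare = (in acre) 126.5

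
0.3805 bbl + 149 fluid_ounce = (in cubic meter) 0.0649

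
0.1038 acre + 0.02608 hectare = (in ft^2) 7329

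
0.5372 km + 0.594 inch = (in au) 3.591e-09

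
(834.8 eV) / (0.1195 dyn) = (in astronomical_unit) 7.482e-22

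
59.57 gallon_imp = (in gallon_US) 71.54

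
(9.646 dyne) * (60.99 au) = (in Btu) 8.342e+05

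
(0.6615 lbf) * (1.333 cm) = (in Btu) 3.718e-05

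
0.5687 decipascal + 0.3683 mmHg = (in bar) 0.0004916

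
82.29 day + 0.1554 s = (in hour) 1975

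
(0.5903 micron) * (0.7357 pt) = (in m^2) 1.532e-10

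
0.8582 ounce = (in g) 24.33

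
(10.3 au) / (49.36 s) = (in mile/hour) 6.983e+10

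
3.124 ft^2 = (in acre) 7.172e-05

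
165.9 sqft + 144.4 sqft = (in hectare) 0.002883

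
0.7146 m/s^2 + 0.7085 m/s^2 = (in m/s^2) 1.423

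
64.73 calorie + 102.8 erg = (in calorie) 64.73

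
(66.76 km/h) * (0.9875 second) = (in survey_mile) 0.01138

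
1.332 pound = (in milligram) 6.042e+05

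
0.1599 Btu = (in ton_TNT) 4.032e-08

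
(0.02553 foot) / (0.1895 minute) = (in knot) 0.00133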